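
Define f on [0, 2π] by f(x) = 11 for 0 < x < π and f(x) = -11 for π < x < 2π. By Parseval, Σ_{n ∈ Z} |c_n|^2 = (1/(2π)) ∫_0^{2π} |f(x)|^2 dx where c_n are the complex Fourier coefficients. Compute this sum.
Σ |c_n|^2 = 121

Parseval equates the L^2 energy of f (normalised by 1/(2π)) with the ℓ^2 sum of its Fourier coefficients: (1/(2π)) ∫_0^{2π} |f|^2 = Σ |c_n|^2.
Compute the left side: (1/(2π)) [∫_0^π 11^2 dx + ∫_π^{2π} (-11)^2 dx] = (1/(2π)) · (121π + 121π) = (121 + 121)/2 = 121.
So Σ_{n ∈ Z} |c_n|^2 = 121.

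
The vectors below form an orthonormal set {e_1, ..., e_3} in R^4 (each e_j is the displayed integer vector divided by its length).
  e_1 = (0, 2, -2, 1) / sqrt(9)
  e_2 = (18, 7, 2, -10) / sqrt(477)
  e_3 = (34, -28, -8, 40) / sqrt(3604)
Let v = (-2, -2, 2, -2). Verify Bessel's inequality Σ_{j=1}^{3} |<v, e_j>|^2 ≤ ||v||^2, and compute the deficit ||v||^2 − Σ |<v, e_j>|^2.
Σ |<v, e_j>|^2 = 268/17; ||v||^2 = 16; deficit = 4/17

Write each e_j = u_j / sqrt(<u_j, u_j>) where u_j is the displayed integer vector. Then <v, e_j> = <v, u_j> / sqrt(<u_j, u_j>), so |<v, e_j>|^2 = <v, u_j>^2 / <u_j, u_j>.
Coefficients: <v, e_1> = -10/sqrt(9), <v, e_2> = -26/sqrt(477), <v, e_3> = -108/sqrt(3604).
Square and sum: Σ |<v, e_j>|^2 = 268/17.
Compute ||v||^2 = v·v = 16.
Deficit = 16 − 268/17 = 4/17 ≥ 0, confirming Bessel's inequality. (The deficit equals ||v − Σ <v,e_j> e_j||^2, the squared distance from v to span{e_j}.)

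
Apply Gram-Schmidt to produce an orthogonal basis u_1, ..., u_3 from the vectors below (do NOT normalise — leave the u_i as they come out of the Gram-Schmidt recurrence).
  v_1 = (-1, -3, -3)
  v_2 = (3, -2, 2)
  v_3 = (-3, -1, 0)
Orthogonal basis:
  u_1 = (-1, -3, -3)
  u_2 = (54/19, -47/19, 29/19)
  u_3 = (-258/157, -301/314, 473/314)

Apply the Gram-Schmidt recurrence
  u_1 = v_1
  u_i = v_i − Σ_{j<i} ((v_i · u_j) / (u_j · u_j)) · u_j.

Step by step this gives:
  u_1 = (-1, -3, -3)
  u_2 = (54/19, -47/19, 29/19)
  u_3 = (-258/157, -301/314, 473/314)

Orthogonality check:
  u_2 · u_1 = 0 (should be 0)
  u_3 · u_1 = 0 (should be 0)
  u_3 · u_2 = 0 (should be 0)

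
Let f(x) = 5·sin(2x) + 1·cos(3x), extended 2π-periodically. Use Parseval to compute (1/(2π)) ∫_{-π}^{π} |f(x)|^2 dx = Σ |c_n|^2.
Σ |c_n|^2 = 13

Expand |f|^2 and use orthogonality of {sin(nx), cos(mx)} on [-π, π]:
  ∫_{-π}^{π} sin(nx)^2 dx = π, ∫ cos(mx)^2 dx = π, and cross terms integrate to 0.
So ∫_{-π}^{π} f(x)^2 dx = 5^2 · π + 1^2 · π = (25 + 1)π.
Divide by 2π: (25 + 1)/2 = 13.
By Parseval, this equals Σ |c_n|^2.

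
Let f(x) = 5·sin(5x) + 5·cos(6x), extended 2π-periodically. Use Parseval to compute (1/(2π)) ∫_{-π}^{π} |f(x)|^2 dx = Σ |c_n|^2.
Σ |c_n|^2 = 25

Expand |f|^2 and use orthogonality of {sin(nx), cos(mx)} on [-π, π]:
  ∫_{-π}^{π} sin(nx)^2 dx = π, ∫ cos(mx)^2 dx = π, and cross terms integrate to 0.
So ∫_{-π}^{π} f(x)^2 dx = 5^2 · π + 5^2 · π = (25 + 25)π.
Divide by 2π: (25 + 25)/2 = 25.
By Parseval, this equals Σ |c_n|^2.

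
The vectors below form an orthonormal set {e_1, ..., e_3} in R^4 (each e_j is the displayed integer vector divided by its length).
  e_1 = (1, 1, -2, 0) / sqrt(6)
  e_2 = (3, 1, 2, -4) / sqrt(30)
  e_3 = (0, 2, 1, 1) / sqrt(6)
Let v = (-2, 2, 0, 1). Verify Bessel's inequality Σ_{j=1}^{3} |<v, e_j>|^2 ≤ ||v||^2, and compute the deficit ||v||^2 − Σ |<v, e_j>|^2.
Σ |<v, e_j>|^2 = 63/10; ||v||^2 = 9; deficit = 27/10

Write each e_j = u_j / sqrt(<u_j, u_j>) where u_j is the displayed integer vector. Then <v, e_j> = <v, u_j> / sqrt(<u_j, u_j>), so |<v, e_j>|^2 = <v, u_j>^2 / <u_j, u_j>.
Coefficients: <v, e_1> = 0/sqrt(6), <v, e_2> = -8/sqrt(30), <v, e_3> = 5/sqrt(6).
Square and sum: Σ |<v, e_j>|^2 = 63/10.
Compute ||v||^2 = v·v = 9.
Deficit = 9 − 63/10 = 27/10 ≥ 0, confirming Bessel's inequality. (The deficit equals ||v − Σ <v,e_j> e_j||^2, the squared distance from v to span{e_j}.)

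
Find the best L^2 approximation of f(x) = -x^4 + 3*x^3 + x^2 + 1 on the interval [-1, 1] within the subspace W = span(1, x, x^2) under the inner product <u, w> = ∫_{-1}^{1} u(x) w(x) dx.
g(x) = x^2/7 + 9*x/5 + 38/35

The best approximation g ∈ W is the orthogonal projection of f onto W. Writing g = a_0 + a_1 x + a_2 x^2, the coefficients solve the normal equations G · a = b where
  G_{ij} = <φ_i, φ_j> and b_i = <f, φ_i>, with φ_0 = 1, φ_1 = x, φ_2 = x^2.
G =
  [2, 0, 2/3]
  [0, 2/3, 0]
  [2/3, 0, 2/5],
b = (34/15, 6/5, 82/105).
Solving gives a_0 = 38/35, a_1 = 9/5, a_2 = 1/7, so
  g(x) = x^2/7 + 9*x/5 + 38/35.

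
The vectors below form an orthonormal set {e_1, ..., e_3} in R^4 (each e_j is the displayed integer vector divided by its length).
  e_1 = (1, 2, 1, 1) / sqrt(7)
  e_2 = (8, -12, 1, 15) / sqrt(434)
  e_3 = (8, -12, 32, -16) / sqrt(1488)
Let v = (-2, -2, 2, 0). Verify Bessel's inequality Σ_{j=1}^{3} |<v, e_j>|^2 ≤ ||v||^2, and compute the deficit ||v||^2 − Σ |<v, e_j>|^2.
Σ |<v, e_j>|^2 = 6; ||v||^2 = 12; deficit = 6

Write each e_j = u_j / sqrt(<u_j, u_j>) where u_j is the displayed integer vector. Then <v, e_j> = <v, u_j> / sqrt(<u_j, u_j>), so |<v, e_j>|^2 = <v, u_j>^2 / <u_j, u_j>.
Coefficients: <v, e_1> = -4/sqrt(7), <v, e_2> = 10/sqrt(434), <v, e_3> = 72/sqrt(1488).
Square and sum: Σ |<v, e_j>|^2 = 6.
Compute ||v||^2 = v·v = 12.
Deficit = 12 − 6 = 6 ≥ 0, confirming Bessel's inequality. (The deficit equals ||v − Σ <v,e_j> e_j||^2, the squared distance from v to span{e_j}.)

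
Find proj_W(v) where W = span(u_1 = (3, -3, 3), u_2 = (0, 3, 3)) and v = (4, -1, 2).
proj_W(v) = (7/3, -11/6, 17/6)

Set up U = [u_1 | ... | u_2] ∈ R^(3×2). The projector onto W = col(U) is P = U (U^T U)^(-1) U^T.
Compute U^T U =
  [27, 0]
  [0, 18],
and U^T v = (21, 3).
Solve U^T U · c = U^T v for the coefficients: c = (7/9, 1/6). The projection is proj_W(v) = U c.
Check: (v - proj_W(v)) · u_1 = 0  (should be 0).
Check: (v - proj_W(v)) · u_2 = 0  (should be 0).
Result: proj_W(v) = (7/3, -11/6, 17/6).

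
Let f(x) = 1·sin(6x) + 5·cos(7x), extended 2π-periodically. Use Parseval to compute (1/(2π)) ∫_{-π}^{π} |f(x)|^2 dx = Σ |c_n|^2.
Σ |c_n|^2 = 13

Expand |f|^2 and use orthogonality of {sin(nx), cos(mx)} on [-π, π]:
  ∫_{-π}^{π} sin(nx)^2 dx = π, ∫ cos(mx)^2 dx = π, and cross terms integrate to 0.
So ∫_{-π}^{π} f(x)^2 dx = 1^2 · π + 5^2 · π = (1 + 25)π.
Divide by 2π: (1 + 25)/2 = 13.
By Parseval, this equals Σ |c_n|^2.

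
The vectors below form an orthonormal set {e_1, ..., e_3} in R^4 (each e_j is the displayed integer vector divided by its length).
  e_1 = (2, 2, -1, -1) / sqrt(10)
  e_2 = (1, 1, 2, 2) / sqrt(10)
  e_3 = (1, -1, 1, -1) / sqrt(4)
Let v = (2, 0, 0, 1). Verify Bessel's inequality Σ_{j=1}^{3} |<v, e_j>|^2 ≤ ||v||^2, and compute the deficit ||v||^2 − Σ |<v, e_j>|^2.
Σ |<v, e_j>|^2 = 11/4; ||v||^2 = 5; deficit = 9/4

Write each e_j = u_j / sqrt(<u_j, u_j>) where u_j is the displayed integer vector. Then <v, e_j> = <v, u_j> / sqrt(<u_j, u_j>), so |<v, e_j>|^2 = <v, u_j>^2 / <u_j, u_j>.
Coefficients: <v, e_1> = 3/sqrt(10), <v, e_2> = 4/sqrt(10), <v, e_3> = 1/sqrt(4).
Square and sum: Σ |<v, e_j>|^2 = 11/4.
Compute ||v||^2 = v·v = 5.
Deficit = 5 − 11/4 = 9/4 ≥ 0, confirming Bessel's inequality. (The deficit equals ||v − Σ <v,e_j> e_j||^2, the squared distance from v to span{e_j}.)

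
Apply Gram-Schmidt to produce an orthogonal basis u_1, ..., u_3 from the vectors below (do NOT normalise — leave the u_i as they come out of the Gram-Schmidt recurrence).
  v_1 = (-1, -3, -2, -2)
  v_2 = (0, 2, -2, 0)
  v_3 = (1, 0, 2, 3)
Orthogonal basis:
  u_1 = (-1, -3, -2, -2)
  u_2 = (-1/9, 5/3, -20/9, -2/9)
  u_3 = (11/35, -5/7, -5/7, 57/35)

Apply the Gram-Schmidt recurrence
  u_1 = v_1
  u_i = v_i − Σ_{j<i} ((v_i · u_j) / (u_j · u_j)) · u_j.

Step by step this gives:
  u_1 = (-1, -3, -2, -2)
  u_2 = (-1/9, 5/3, -20/9, -2/9)
  u_3 = (11/35, -5/7, -5/7, 57/35)

Orthogonality check:
  u_2 · u_1 = 0 (should be 0)
  u_3 · u_1 = 0 (should be 0)
  u_3 · u_2 = 0 (should be 0)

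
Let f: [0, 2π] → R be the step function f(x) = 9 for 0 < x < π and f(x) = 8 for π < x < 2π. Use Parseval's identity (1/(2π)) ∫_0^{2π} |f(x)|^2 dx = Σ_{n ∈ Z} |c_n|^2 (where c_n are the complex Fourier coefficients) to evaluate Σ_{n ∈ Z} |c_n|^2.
Σ |c_n|^2 = 145/2

Parseval equates the L^2 energy of f (normalised by 1/(2π)) with the ℓ^2 sum of its Fourier coefficients: (1/(2π)) ∫_0^{2π} |f|^2 = Σ |c_n|^2.
Compute the left side: (1/(2π)) [∫_0^π 9^2 dx + ∫_π^{2π} 8^2 dx] = (1/(2π)) · (81π + 64π) = (81 + 64)/2 = 145/2.
So Σ_{n ∈ Z} |c_n|^2 = 145/2.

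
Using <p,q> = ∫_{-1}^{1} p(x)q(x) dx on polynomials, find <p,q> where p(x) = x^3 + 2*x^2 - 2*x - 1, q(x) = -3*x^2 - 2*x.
<p,q> = 22/15

Expand the product: p(x)·q(x) = -3*x^5 - 8*x^4 + 2*x^3 + 7*x^2 + 2*x.
∫_{-1}^{1} of each monomial x^k gives [2/(k+1) if k even, 0 if k odd]. Integrating term-by-term (or equivalently evaluating the antiderivative F(x) = -x^6/2 - 8*x^5/5 + x^4/2 + 7*x^3/3 + x^2 at the endpoints):
  F(1) − F(−1) = 26/15 − (4/15) = 22/15.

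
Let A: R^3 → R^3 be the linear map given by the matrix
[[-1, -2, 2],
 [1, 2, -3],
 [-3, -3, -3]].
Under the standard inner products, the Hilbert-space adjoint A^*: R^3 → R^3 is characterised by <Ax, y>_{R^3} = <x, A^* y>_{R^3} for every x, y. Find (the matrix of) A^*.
A^* = A^T =
[[-1, 1, -3],
 [-2, 2, -3],
 [2, -3, -3]]

For real matrices with standard dot products, the defining identity <Ax, y> = <x, A^* y> gives (Ax)^T y = x^T (A^*) y, i.e. x^T A^T y = x^T (A^*) y. Since this holds for all x, y, we must have A^* = A^T. Therefore
A^* =
[[-1, 1, -3],
 [-2, 2, -3],
 [2, -3, -3]].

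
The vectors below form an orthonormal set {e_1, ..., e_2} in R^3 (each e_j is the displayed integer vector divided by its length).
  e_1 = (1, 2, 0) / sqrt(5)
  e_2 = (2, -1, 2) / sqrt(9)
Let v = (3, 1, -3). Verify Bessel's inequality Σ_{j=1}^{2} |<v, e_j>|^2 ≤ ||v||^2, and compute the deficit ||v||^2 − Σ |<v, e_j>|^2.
Σ |<v, e_j>|^2 = 46/9; ||v||^2 = 19; deficit = 125/9

Write each e_j = u_j / sqrt(<u_j, u_j>) where u_j is the displayed integer vector. Then <v, e_j> = <v, u_j> / sqrt(<u_j, u_j>), so |<v, e_j>|^2 = <v, u_j>^2 / <u_j, u_j>.
Coefficients: <v, e_1> = 5/sqrt(5), <v, e_2> = -1/sqrt(9).
Square and sum: Σ |<v, e_j>|^2 = 46/9.
Compute ||v||^2 = v·v = 19.
Deficit = 19 − 46/9 = 125/9 ≥ 0, confirming Bessel's inequality. (The deficit equals ||v − Σ <v,e_j> e_j||^2, the squared distance from v to span{e_j}.)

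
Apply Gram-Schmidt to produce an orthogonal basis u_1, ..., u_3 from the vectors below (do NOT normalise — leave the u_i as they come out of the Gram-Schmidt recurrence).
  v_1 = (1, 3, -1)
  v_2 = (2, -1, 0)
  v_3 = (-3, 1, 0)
Orthogonal basis:
  u_1 = (1, 3, -1)
  u_2 = (23/11, -8/11, -1/11)
  u_3 = (-1/54, -1/27, -7/54)

Apply the Gram-Schmidt recurrence
  u_1 = v_1
  u_i = v_i − Σ_{j<i} ((v_i · u_j) / (u_j · u_j)) · u_j.

Step by step this gives:
  u_1 = (1, 3, -1)
  u_2 = (23/11, -8/11, -1/11)
  u_3 = (-1/54, -1/27, -7/54)

Orthogonality check:
  u_2 · u_1 = 0 (should be 0)
  u_3 · u_1 = 0 (should be 0)
  u_3 · u_2 = 0 (should be 0)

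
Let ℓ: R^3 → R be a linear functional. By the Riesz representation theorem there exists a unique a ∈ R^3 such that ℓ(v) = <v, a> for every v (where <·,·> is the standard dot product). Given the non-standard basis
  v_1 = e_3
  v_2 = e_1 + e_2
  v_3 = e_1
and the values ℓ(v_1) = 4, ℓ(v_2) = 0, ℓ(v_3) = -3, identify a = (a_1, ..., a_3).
a = (-3, 3, 4)

Write a = (a_1, ..., a_3) in the standard basis. For each basis vector v_i, ℓ(v_i) = <v_i, a> is a linear equation in the a_j's. Collect the n equations into a matrix system V a = ℓ, where row i of V is v_i (expressed in the standard basis). Since V is invertible (lower-triangular with 1s on the diagonal, up to permutation), solve by back-substitution:
  V =
[[0, 0, 1],
 [1, 1, 0],
 [1, 0, 0]]
  V a = (4, 0, -3)
Solving gives a = (-3, 3, 4).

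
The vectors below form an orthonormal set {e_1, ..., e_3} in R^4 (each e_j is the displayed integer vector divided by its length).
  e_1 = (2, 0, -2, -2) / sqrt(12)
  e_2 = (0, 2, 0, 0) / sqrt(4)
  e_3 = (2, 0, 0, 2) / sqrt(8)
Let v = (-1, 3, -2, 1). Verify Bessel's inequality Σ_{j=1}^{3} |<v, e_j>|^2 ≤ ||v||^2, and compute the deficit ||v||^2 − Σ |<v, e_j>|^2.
Σ |<v, e_j>|^2 = 9; ||v||^2 = 15; deficit = 6

Write each e_j = u_j / sqrt(<u_j, u_j>) where u_j is the displayed integer vector. Then <v, e_j> = <v, u_j> / sqrt(<u_j, u_j>), so |<v, e_j>|^2 = <v, u_j>^2 / <u_j, u_j>.
Coefficients: <v, e_1> = 0/sqrt(12), <v, e_2> = 6/sqrt(4), <v, e_3> = 0/sqrt(8).
Square and sum: Σ |<v, e_j>|^2 = 9.
Compute ||v||^2 = v·v = 15.
Deficit = 15 − 9 = 6 ≥ 0, confirming Bessel's inequality. (The deficit equals ||v − Σ <v,e_j> e_j||^2, the squared distance from v to span{e_j}.)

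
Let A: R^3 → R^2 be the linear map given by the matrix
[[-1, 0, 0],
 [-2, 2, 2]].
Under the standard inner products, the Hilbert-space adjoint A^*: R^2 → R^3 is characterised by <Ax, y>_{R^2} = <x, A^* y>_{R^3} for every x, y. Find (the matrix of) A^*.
A^* = A^T =
[[-1, -2],
 [0, 2],
 [0, 2]]

For real matrices with standard dot products, the defining identity <Ax, y> = <x, A^* y> gives (Ax)^T y = x^T (A^*) y, i.e. x^T A^T y = x^T (A^*) y. Since this holds for all x, y, we must have A^* = A^T. Therefore
A^* =
[[-1, -2],
 [0, 2],
 [0, 2]].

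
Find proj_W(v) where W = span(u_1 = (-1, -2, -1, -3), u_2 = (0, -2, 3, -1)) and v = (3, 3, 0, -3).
proj_W(v) = (-6/97, 33/97, -147/194, 9/194)

Set up U = [u_1 | ... | u_2] ∈ R^(4×2). The projector onto W = col(U) is P = U (U^T U)^(-1) U^T.
Compute U^T U =
  [15, 4]
  [4, 14],
and U^T v = (0, -3).
Solve U^T U · c = U^T v for the coefficients: c = (6/97, -45/194). The projection is proj_W(v) = U c.
Check: (v - proj_W(v)) · u_1 = 0  (should be 0).
Check: (v - proj_W(v)) · u_2 = 0  (should be 0).
Result: proj_W(v) = (-6/97, 33/97, -147/194, 9/194).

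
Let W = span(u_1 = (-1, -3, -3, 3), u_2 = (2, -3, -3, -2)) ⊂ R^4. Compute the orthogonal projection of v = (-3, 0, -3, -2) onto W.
proj_W(v) = (93/314, -333/314, -333/314, -7/314)

Set up U = [u_1 | ... | u_2] ∈ R^(4×2). The projector onto W = col(U) is P = U (U^T U)^(-1) U^T.
Compute U^T U =
  [28, 10]
  [10, 26],
and U^T v = (6, 7).
Solve U^T U · c = U^T v for the coefficients: c = (43/314, 34/157). The projection is proj_W(v) = U c.
Check: (v - proj_W(v)) · u_1 = 0  (should be 0).
Check: (v - proj_W(v)) · u_2 = 0  (should be 0).
Result: proj_W(v) = (93/314, -333/314, -333/314, -7/314).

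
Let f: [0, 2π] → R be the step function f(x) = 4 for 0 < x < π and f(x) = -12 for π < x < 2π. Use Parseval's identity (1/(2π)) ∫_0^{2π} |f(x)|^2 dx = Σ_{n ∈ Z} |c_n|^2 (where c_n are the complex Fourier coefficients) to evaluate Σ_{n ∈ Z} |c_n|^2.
Σ |c_n|^2 = 80

Parseval equates the L^2 energy of f (normalised by 1/(2π)) with the ℓ^2 sum of its Fourier coefficients: (1/(2π)) ∫_0^{2π} |f|^2 = Σ |c_n|^2.
Compute the left side: (1/(2π)) [∫_0^π 4^2 dx + ∫_π^{2π} (-12)^2 dx] = (1/(2π)) · (16π + 144π) = (16 + 144)/2 = 80.
So Σ_{n ∈ Z} |c_n|^2 = 80.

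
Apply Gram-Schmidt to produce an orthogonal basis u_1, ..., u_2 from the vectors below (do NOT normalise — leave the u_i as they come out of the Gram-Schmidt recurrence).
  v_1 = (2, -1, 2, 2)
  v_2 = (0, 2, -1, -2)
Orthogonal basis:
  u_1 = (2, -1, 2, 2)
  u_2 = (16/13, 18/13, 3/13, -10/13)

Apply the Gram-Schmidt recurrence
  u_1 = v_1
  u_i = v_i − Σ_{j<i} ((v_i · u_j) / (u_j · u_j)) · u_j.

Step by step this gives:
  u_1 = (2, -1, 2, 2)
  u_2 = (16/13, 18/13, 3/13, -10/13)

Orthogonality check:
  u_2 · u_1 = 0 (should be 0)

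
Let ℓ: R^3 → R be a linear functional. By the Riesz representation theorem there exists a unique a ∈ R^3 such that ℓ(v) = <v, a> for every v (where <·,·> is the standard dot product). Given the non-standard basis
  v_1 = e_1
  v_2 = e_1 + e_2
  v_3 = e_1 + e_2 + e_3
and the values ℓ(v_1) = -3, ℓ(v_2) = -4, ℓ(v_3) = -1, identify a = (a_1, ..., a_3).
a = (-3, -1, 3)

Write a = (a_1, ..., a_3) in the standard basis. For each basis vector v_i, ℓ(v_i) = <v_i, a> is a linear equation in the a_j's. Collect the n equations into a matrix system V a = ℓ, where row i of V is v_i (expressed in the standard basis). Since V is invertible (lower-triangular with 1s on the diagonal, up to permutation), solve by back-substitution:
  V =
[[1, 0, 0],
 [1, 1, 0],
 [1, 1, 1]]
  V a = (-3, -4, -1)
Solving gives a = (-3, -1, 3).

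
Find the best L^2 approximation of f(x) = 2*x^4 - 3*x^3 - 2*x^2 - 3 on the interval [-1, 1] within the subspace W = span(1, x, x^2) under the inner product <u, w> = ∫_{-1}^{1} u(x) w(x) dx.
g(x) = -2*x^2/7 - 9*x/5 - 111/35

The best approximation g ∈ W is the orthogonal projection of f onto W. Writing g = a_0 + a_1 x + a_2 x^2, the coefficients solve the normal equations G · a = b where
  G_{ij} = <φ_i, φ_j> and b_i = <f, φ_i>, with φ_0 = 1, φ_1 = x, φ_2 = x^2.
G =
  [2, 0, 2/3]
  [0, 2/3, 0]
  [2/3, 0, 2/5],
b = (-98/15, -6/5, -78/35).
Solving gives a_0 = -111/35, a_1 = -9/5, a_2 = -2/7, so
  g(x) = -2*x^2/7 - 9*x/5 - 111/35.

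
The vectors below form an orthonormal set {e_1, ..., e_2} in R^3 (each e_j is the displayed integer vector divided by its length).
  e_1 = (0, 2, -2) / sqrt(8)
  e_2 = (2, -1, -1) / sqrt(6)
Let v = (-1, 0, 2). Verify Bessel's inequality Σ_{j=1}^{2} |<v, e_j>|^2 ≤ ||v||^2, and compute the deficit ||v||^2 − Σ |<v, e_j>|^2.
Σ |<v, e_j>|^2 = 14/3; ||v||^2 = 5; deficit = 1/3

Write each e_j = u_j / sqrt(<u_j, u_j>) where u_j is the displayed integer vector. Then <v, e_j> = <v, u_j> / sqrt(<u_j, u_j>), so |<v, e_j>|^2 = <v, u_j>^2 / <u_j, u_j>.
Coefficients: <v, e_1> = -4/sqrt(8), <v, e_2> = -4/sqrt(6).
Square and sum: Σ |<v, e_j>|^2 = 14/3.
Compute ||v||^2 = v·v = 5.
Deficit = 5 − 14/3 = 1/3 ≥ 0, confirming Bessel's inequality. (The deficit equals ||v − Σ <v,e_j> e_j||^2, the squared distance from v to span{e_j}.)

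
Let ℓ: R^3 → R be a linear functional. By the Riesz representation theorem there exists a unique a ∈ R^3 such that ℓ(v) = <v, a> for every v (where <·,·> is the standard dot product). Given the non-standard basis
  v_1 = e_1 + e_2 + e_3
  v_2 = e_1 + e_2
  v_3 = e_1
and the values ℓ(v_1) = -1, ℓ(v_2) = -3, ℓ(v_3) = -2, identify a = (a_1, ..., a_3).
a = (-2, -1, 2)

Write a = (a_1, ..., a_3) in the standard basis. For each basis vector v_i, ℓ(v_i) = <v_i, a> is a linear equation in the a_j's. Collect the n equations into a matrix system V a = ℓ, where row i of V is v_i (expressed in the standard basis). Since V is invertible (lower-triangular with 1s on the diagonal, up to permutation), solve by back-substitution:
  V =
[[1, 1, 1],
 [1, 1, 0],
 [1, 0, 0]]
  V a = (-1, -3, -2)
Solving gives a = (-2, -1, 2).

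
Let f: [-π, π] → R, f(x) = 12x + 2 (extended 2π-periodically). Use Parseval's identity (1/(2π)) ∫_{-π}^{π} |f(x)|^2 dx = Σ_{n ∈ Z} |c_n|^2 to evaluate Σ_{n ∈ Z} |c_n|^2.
Σ |c_n|^2 = 48π^2 + 4

Expand and integrate term by term over [-π, π]:
  ∫ (12x)^2 dx = 144·(2π^3/3); ∫ 2·12·(2)·x dx = 0 (odd integrand); ∫ 2^2 dx = 4·2π.
So (1/(2π)) ∫_{-π}^{π} (12x + 2)^2 dx = 144π^2/3 + 4 = 48π^2 + 4.
Parseval ⇒ Σ |c_n|^2 = 48π^2 + 4.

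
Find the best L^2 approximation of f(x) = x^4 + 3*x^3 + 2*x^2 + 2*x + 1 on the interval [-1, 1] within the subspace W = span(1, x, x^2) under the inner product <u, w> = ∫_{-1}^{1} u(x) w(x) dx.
g(x) = 20*x^2/7 + 19*x/5 + 32/35

The best approximation g ∈ W is the orthogonal projection of f onto W. Writing g = a_0 + a_1 x + a_2 x^2, the coefficients solve the normal equations G · a = b where
  G_{ij} = <φ_i, φ_j> and b_i = <f, φ_i>, with φ_0 = 1, φ_1 = x, φ_2 = x^2.
G =
  [2, 0, 2/3]
  [0, 2/3, 0]
  [2/3, 0, 2/5],
b = (56/15, 38/15, 184/105).
Solving gives a_0 = 32/35, a_1 = 19/5, a_2 = 20/7, so
  g(x) = 20*x^2/7 + 19*x/5 + 32/35.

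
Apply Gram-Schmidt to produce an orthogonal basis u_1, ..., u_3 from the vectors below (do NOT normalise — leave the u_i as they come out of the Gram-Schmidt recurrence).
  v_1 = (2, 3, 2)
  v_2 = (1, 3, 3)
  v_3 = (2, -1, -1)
Orthogonal basis:
  u_1 = (2, 3, 2)
  u_2 = (-1, 0, 1)
  u_3 = (21/34, -14/17, 21/34)

Apply the Gram-Schmidt recurrence
  u_1 = v_1
  u_i = v_i − Σ_{j<i} ((v_i · u_j) / (u_j · u_j)) · u_j.

Step by step this gives:
  u_1 = (2, 3, 2)
  u_2 = (-1, 0, 1)
  u_3 = (21/34, -14/17, 21/34)

Orthogonality check:
  u_2 · u_1 = 0 (should be 0)
  u_3 · u_1 = 0 (should be 0)
  u_3 · u_2 = 0 (should be 0)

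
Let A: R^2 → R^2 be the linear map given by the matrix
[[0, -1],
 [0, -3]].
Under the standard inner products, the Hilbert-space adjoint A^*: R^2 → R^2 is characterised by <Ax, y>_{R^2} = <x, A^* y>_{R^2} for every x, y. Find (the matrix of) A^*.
A^* = A^T =
[[0, 0],
 [-1, -3]]

For real matrices with standard dot products, the defining identity <Ax, y> = <x, A^* y> gives (Ax)^T y = x^T (A^*) y, i.e. x^T A^T y = x^T (A^*) y. Since this holds for all x, y, we must have A^* = A^T. Therefore
A^* =
[[0, 0],
 [-1, -3]].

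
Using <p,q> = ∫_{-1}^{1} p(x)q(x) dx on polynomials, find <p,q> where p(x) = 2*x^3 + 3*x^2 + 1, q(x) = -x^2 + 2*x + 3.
<p,q> = 176/15

Expand the product: p(x)·q(x) = -2*x^5 + x^4 + 12*x^3 + 8*x^2 + 2*x + 3.
∫_{-1}^{1} of each monomial x^k gives [2/(k+1) if k even, 0 if k odd]. Integrating term-by-term (or equivalently evaluating the antiderivative F(x) = -x^6/3 + x^5/5 + 3*x^4 + 8*x^3/3 + x^2 + 3*x at the endpoints):
  F(1) − F(−1) = 143/15 − (-11/5) = 176/15.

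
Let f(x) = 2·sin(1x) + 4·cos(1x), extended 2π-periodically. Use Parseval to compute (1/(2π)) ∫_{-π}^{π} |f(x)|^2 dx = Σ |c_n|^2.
Σ |c_n|^2 = 10

Expand |f|^2 and use orthogonality of {sin(nx), cos(mx)} on [-π, π]:
  ∫_{-π}^{π} sin(nx)^2 dx = π, ∫ cos(mx)^2 dx = π, and cross terms integrate to 0.
So ∫_{-π}^{π} f(x)^2 dx = 2^2 · π + 4^2 · π = (4 + 16)π.
Divide by 2π: (4 + 16)/2 = 10.
By Parseval, this equals Σ |c_n|^2.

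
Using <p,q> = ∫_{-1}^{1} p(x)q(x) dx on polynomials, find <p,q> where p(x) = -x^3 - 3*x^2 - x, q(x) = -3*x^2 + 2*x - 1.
<p,q> = 52/15

Expand the product: p(x)·q(x) = 3*x^5 + 7*x^4 - 2*x^3 + x^2 + x.
∫_{-1}^{1} of each monomial x^k gives [2/(k+1) if k even, 0 if k odd]. Integrating term-by-term (or equivalently evaluating the antiderivative F(x) = x^6/2 + 7*x^5/5 - x^4/2 + x^3/3 + x^2/2 at the endpoints):
  F(1) − F(−1) = 67/30 − (-37/30) = 52/15.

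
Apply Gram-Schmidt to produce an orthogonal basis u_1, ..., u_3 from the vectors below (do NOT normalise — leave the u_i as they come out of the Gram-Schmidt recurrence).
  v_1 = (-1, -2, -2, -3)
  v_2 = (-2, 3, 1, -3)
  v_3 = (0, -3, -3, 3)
Orthogonal basis:
  u_1 = (-1, -2, -2, -3)
  u_2 = (-11/6, 10/3, 4/3, -5/2)
  u_3 = (-214/135, 14/27, -188/135, 10/9)

Apply the Gram-Schmidt recurrence
  u_1 = v_1
  u_i = v_i − Σ_{j<i} ((v_i · u_j) / (u_j · u_j)) · u_j.

Step by step this gives:
  u_1 = (-1, -2, -2, -3)
  u_2 = (-11/6, 10/3, 4/3, -5/2)
  u_3 = (-214/135, 14/27, -188/135, 10/9)

Orthogonality check:
  u_2 · u_1 = 0 (should be 0)
  u_3 · u_1 = 0 (should be 0)
  u_3 · u_2 = 0 (should be 0)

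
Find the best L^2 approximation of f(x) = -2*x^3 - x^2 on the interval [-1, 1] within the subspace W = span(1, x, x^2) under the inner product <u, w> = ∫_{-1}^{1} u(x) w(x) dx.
g(x) = -x^2 - 6*x/5

The best approximation g ∈ W is the orthogonal projection of f onto W. Writing g = a_0 + a_1 x + a_2 x^2, the coefficients solve the normal equations G · a = b where
  G_{ij} = <φ_i, φ_j> and b_i = <f, φ_i>, with φ_0 = 1, φ_1 = x, φ_2 = x^2.
G =
  [2, 0, 2/3]
  [0, 2/3, 0]
  [2/3, 0, 2/5],
b = (-2/3, -4/5, -2/5).
Solving gives a_0 = 0, a_1 = -6/5, a_2 = -1, so
  g(x) = -x^2 - 6*x/5.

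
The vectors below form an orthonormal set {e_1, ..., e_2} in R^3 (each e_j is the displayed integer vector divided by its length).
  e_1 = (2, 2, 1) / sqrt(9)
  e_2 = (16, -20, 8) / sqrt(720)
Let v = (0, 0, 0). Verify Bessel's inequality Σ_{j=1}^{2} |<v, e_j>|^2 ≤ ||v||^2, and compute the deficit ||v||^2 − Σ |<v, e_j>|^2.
Σ |<v, e_j>|^2 = 0; ||v||^2 = 0; deficit = 0

Write each e_j = u_j / sqrt(<u_j, u_j>) where u_j is the displayed integer vector. Then <v, e_j> = <v, u_j> / sqrt(<u_j, u_j>), so |<v, e_j>|^2 = <v, u_j>^2 / <u_j, u_j>.
Coefficients: <v, e_1> = 0/sqrt(9), <v, e_2> = 0/sqrt(720).
Square and sum: Σ |<v, e_j>|^2 = 0.
Compute ||v||^2 = v·v = 0.
Deficit = 0 − 0 = 0 ≥ 0, confirming Bessel's inequality. (The deficit equals ||v − Σ <v,e_j> e_j||^2, the squared distance from v to span{e_j}.)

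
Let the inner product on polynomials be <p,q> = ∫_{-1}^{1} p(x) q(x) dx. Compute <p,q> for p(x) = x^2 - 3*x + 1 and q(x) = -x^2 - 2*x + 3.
<p,q> = 164/15

Expand the product: p(x)·q(x) = -x^4 + x^3 + 8*x^2 - 11*x + 3.
∫_{-1}^{1} of each monomial x^k gives [2/(k+1) if k even, 0 if k odd]. Integrating term-by-term (or equivalently evaluating the antiderivative F(x) = -x^5/5 + x^4/4 + 8*x^3/3 - 11*x^2/2 + 3*x at the endpoints):
  F(1) − F(−1) = 13/60 − (-643/60) = 164/15.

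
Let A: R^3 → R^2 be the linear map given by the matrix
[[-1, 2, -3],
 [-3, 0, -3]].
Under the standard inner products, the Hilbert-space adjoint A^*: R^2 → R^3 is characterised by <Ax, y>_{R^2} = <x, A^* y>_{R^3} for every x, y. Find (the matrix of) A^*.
A^* = A^T =
[[-1, -3],
 [2, 0],
 [-3, -3]]

For real matrices with standard dot products, the defining identity <Ax, y> = <x, A^* y> gives (Ax)^T y = x^T (A^*) y, i.e. x^T A^T y = x^T (A^*) y. Since this holds for all x, y, we must have A^* = A^T. Therefore
A^* =
[[-1, -3],
 [2, 0],
 [-3, -3]].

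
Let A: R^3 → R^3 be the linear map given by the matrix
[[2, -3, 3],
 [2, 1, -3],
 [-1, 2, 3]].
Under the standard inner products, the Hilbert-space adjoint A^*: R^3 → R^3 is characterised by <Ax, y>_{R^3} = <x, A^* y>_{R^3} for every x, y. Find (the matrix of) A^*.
A^* = A^T =
[[2, 2, -1],
 [-3, 1, 2],
 [3, -3, 3]]

For real matrices with standard dot products, the defining identity <Ax, y> = <x, A^* y> gives (Ax)^T y = x^T (A^*) y, i.e. x^T A^T y = x^T (A^*) y. Since this holds for all x, y, we must have A^* = A^T. Therefore
A^* =
[[2, 2, -1],
 [-3, 1, 2],
 [3, -3, 3]].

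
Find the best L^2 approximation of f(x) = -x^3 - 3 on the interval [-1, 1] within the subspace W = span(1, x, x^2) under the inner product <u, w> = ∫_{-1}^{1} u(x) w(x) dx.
g(x) = -3*x/5 - 3

The best approximation g ∈ W is the orthogonal projection of f onto W. Writing g = a_0 + a_1 x + a_2 x^2, the coefficients solve the normal equations G · a = b where
  G_{ij} = <φ_i, φ_j> and b_i = <f, φ_i>, with φ_0 = 1, φ_1 = x, φ_2 = x^2.
G =
  [2, 0, 2/3]
  [0, 2/3, 0]
  [2/3, 0, 2/5],
b = (-6, -2/5, -2).
Solving gives a_0 = -3, a_1 = -3/5, a_2 = 0, so
  g(x) = -3*x/5 - 3.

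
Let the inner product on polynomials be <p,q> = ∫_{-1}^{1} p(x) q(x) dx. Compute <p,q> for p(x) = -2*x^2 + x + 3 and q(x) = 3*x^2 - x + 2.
<p,q> = 184/15

Expand the product: p(x)·q(x) = -6*x^4 + 5*x^3 + 4*x^2 - x + 6.
∫_{-1}^{1} of each monomial x^k gives [2/(k+1) if k even, 0 if k odd]. Integrating term-by-term (or equivalently evaluating the antiderivative F(x) = -6*x^5/5 + 5*x^4/4 + 4*x^3/3 - x^2/2 + 6*x at the endpoints):
  F(1) − F(−1) = 413/60 − (-323/60) = 184/15.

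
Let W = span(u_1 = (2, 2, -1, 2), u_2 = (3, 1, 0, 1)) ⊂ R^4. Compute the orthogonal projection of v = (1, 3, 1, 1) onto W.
proj_W(v) = (61/43, 59/43, -29/43, 59/43)

Set up U = [u_1 | ... | u_2] ∈ R^(4×2). The projector onto W = col(U) is P = U (U^T U)^(-1) U^T.
Compute U^T U =
  [13, 10]
  [10, 11],
and U^T v = (9, 7).
Solve U^T U · c = U^T v for the coefficients: c = (29/43, 1/43). The projection is proj_W(v) = U c.
Check: (v - proj_W(v)) · u_1 = 0  (should be 0).
Check: (v - proj_W(v)) · u_2 = 0  (should be 0).
Result: proj_W(v) = (61/43, 59/43, -29/43, 59/43).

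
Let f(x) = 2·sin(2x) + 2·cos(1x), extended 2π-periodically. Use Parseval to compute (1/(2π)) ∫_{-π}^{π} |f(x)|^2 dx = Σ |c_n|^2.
Σ |c_n|^2 = 4

Expand |f|^2 and use orthogonality of {sin(nx), cos(mx)} on [-π, π]:
  ∫_{-π}^{π} sin(nx)^2 dx = π, ∫ cos(mx)^2 dx = π, and cross terms integrate to 0.
So ∫_{-π}^{π} f(x)^2 dx = 2^2 · π + 2^2 · π = (4 + 4)π.
Divide by 2π: (4 + 4)/2 = 4.
By Parseval, this equals Σ |c_n|^2.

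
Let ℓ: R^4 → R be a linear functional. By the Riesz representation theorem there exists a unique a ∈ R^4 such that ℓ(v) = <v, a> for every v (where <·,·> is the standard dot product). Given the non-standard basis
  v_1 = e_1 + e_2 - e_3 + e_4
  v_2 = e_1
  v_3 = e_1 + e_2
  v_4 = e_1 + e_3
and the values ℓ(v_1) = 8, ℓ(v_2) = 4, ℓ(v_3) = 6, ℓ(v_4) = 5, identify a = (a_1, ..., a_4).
a = (4, 2, 1, 3)

Write a = (a_1, ..., a_4) in the standard basis. For each basis vector v_i, ℓ(v_i) = <v_i, a> is a linear equation in the a_j's. Collect the n equations into a matrix system V a = ℓ, where row i of V is v_i (expressed in the standard basis). Since V is invertible (lower-triangular with 1s on the diagonal, up to permutation), solve by back-substitution:
  V =
[[1, 1, -1, 1],
 [1, 0, 0, 0],
 [1, 1, 0, 0],
 [1, 0, 1, 0]]
  V a = (8, 4, 6, 5)
Solving gives a = (4, 2, 1, 3).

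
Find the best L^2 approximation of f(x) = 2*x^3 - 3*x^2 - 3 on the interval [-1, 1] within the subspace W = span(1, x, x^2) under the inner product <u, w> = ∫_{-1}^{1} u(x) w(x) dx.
g(x) = -3*x^2 + 6*x/5 - 3

The best approximation g ∈ W is the orthogonal projection of f onto W. Writing g = a_0 + a_1 x + a_2 x^2, the coefficients solve the normal equations G · a = b where
  G_{ij} = <φ_i, φ_j> and b_i = <f, φ_i>, with φ_0 = 1, φ_1 = x, φ_2 = x^2.
G =
  [2, 0, 2/3]
  [0, 2/3, 0]
  [2/3, 0, 2/5],
b = (-8, 4/5, -16/5).
Solving gives a_0 = -3, a_1 = 6/5, a_2 = -3, so
  g(x) = -3*x^2 + 6*x/5 - 3.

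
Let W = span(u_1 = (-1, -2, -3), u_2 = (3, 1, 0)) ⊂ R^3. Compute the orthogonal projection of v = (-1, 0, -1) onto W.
proj_W(v) = (-91/115, -72/115, -15/23)

Set up U = [u_1 | ... | u_2] ∈ R^(3×2). The projector onto W = col(U) is P = U (U^T U)^(-1) U^T.
Compute U^T U =
  [14, -5]
  [-5, 10],
and U^T v = (4, -3).
Solve U^T U · c = U^T v for the coefficients: c = (5/23, -22/115). The projection is proj_W(v) = U c.
Check: (v - proj_W(v)) · u_1 = 0  (should be 0).
Check: (v - proj_W(v)) · u_2 = 0  (should be 0).
Result: proj_W(v) = (-91/115, -72/115, -15/23).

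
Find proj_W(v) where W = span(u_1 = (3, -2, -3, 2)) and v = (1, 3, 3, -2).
proj_W(v) = (-24/13, 16/13, 24/13, -16/13)

Set up U = [u_1 | ... | u_1] ∈ R^(4×1). The projector onto W = col(U) is P = U (U^T U)^(-1) U^T.
Compute U^T U =
  [26],
and U^T v = (-16).
Solve U^T U · c = U^T v for the coefficients: c = (-8/13). The projection is proj_W(v) = U c.
Check: (v - proj_W(v)) · u_1 = 0  (should be 0).
Result: proj_W(v) = (-24/13, 16/13, 24/13, -16/13).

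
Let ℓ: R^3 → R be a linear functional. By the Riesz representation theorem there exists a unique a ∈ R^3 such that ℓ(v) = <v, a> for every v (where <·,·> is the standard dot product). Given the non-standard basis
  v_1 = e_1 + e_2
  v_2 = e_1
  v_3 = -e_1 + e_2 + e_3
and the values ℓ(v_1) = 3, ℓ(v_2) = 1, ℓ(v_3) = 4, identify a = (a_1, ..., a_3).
a = (1, 2, 3)

Write a = (a_1, ..., a_3) in the standard basis. For each basis vector v_i, ℓ(v_i) = <v_i, a> is a linear equation in the a_j's. Collect the n equations into a matrix system V a = ℓ, where row i of V is v_i (expressed in the standard basis). Since V is invertible (lower-triangular with 1s on the diagonal, up to permutation), solve by back-substitution:
  V =
[[1, 1, 0],
 [1, 0, 0],
 [-1, 1, 1]]
  V a = (3, 1, 4)
Solving gives a = (1, 2, 3).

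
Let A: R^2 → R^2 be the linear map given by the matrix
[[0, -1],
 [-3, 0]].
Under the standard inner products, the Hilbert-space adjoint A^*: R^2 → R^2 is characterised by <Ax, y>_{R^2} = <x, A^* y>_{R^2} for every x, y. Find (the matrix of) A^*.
A^* = A^T =
[[0, -3],
 [-1, 0]]

For real matrices with standard dot products, the defining identity <Ax, y> = <x, A^* y> gives (Ax)^T y = x^T (A^*) y, i.e. x^T A^T y = x^T (A^*) y. Since this holds for all x, y, we must have A^* = A^T. Therefore
A^* =
[[0, -3],
 [-1, 0]].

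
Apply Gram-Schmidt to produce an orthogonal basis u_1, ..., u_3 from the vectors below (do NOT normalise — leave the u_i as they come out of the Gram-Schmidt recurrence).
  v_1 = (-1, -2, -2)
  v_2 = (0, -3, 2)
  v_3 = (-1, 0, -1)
Orthogonal basis:
  u_1 = (-1, -2, -2)
  u_2 = (2/9, -23/9, 22/9)
  u_3 = (-70/113, 14/113, 21/113)

Apply the Gram-Schmidt recurrence
  u_1 = v_1
  u_i = v_i − Σ_{j<i} ((v_i · u_j) / (u_j · u_j)) · u_j.

Step by step this gives:
  u_1 = (-1, -2, -2)
  u_2 = (2/9, -23/9, 22/9)
  u_3 = (-70/113, 14/113, 21/113)

Orthogonality check:
  u_2 · u_1 = 0 (should be 0)
  u_3 · u_1 = 0 (should be 0)
  u_3 · u_2 = 0 (should be 0)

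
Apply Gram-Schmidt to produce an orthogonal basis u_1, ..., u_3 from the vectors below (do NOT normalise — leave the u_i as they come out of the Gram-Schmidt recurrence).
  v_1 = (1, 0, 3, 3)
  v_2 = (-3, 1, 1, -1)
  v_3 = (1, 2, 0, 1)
Orthogonal basis:
  u_1 = (1, 0, 3, 3)
  u_2 = (-54/19, 1, 28/19, -10/19)
  u_3 = (33/73, 464/219, -100/219, 67/219)

Apply the Gram-Schmidt recurrence
  u_1 = v_1
  u_i = v_i − Σ_{j<i} ((v_i · u_j) / (u_j · u_j)) · u_j.

Step by step this gives:
  u_1 = (1, 0, 3, 3)
  u_2 = (-54/19, 1, 28/19, -10/19)
  u_3 = (33/73, 464/219, -100/219, 67/219)

Orthogonality check:
  u_2 · u_1 = 0 (should be 0)
  u_3 · u_1 = 0 (should be 0)
  u_3 · u_2 = 0 (should be 0)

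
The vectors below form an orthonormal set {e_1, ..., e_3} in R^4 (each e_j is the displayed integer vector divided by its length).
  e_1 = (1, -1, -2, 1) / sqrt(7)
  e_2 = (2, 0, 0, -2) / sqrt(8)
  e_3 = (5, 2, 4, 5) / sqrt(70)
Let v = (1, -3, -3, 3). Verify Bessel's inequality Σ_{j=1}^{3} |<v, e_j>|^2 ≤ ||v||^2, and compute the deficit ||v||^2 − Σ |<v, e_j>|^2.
Σ |<v, e_j>|^2 = 131/5; ||v||^2 = 28; deficit = 9/5

Write each e_j = u_j / sqrt(<u_j, u_j>) where u_j is the displayed integer vector. Then <v, e_j> = <v, u_j> / sqrt(<u_j, u_j>), so |<v, e_j>|^2 = <v, u_j>^2 / <u_j, u_j>.
Coefficients: <v, e_1> = 13/sqrt(7), <v, e_2> = -4/sqrt(8), <v, e_3> = 2/sqrt(70).
Square and sum: Σ |<v, e_j>|^2 = 131/5.
Compute ||v||^2 = v·v = 28.
Deficit = 28 − 131/5 = 9/5 ≥ 0, confirming Bessel's inequality. (The deficit equals ||v − Σ <v,e_j> e_j||^2, the squared distance from v to span{e_j}.)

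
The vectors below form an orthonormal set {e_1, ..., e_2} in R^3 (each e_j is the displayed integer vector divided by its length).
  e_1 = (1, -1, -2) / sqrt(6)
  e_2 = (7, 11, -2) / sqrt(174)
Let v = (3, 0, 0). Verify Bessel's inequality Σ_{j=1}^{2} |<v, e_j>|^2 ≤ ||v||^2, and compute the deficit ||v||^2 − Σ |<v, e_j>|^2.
Σ |<v, e_j>|^2 = 117/29; ||v||^2 = 9; deficit = 144/29

Write each e_j = u_j / sqrt(<u_j, u_j>) where u_j is the displayed integer vector. Then <v, e_j> = <v, u_j> / sqrt(<u_j, u_j>), so |<v, e_j>|^2 = <v, u_j>^2 / <u_j, u_j>.
Coefficients: <v, e_1> = 3/sqrt(6), <v, e_2> = 21/sqrt(174).
Square and sum: Σ |<v, e_j>|^2 = 117/29.
Compute ||v||^2 = v·v = 9.
Deficit = 9 − 117/29 = 144/29 ≥ 0, confirming Bessel's inequality. (The deficit equals ||v − Σ <v,e_j> e_j||^2, the squared distance from v to span{e_j}.)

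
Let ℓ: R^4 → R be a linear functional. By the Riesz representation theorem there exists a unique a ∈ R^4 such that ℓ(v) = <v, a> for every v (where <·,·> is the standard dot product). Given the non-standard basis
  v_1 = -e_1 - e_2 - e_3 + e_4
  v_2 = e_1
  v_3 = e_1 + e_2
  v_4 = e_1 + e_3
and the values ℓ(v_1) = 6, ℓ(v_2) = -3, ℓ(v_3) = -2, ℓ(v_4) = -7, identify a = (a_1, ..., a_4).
a = (-3, 1, -4, 0)

Write a = (a_1, ..., a_4) in the standard basis. For each basis vector v_i, ℓ(v_i) = <v_i, a> is a linear equation in the a_j's. Collect the n equations into a matrix system V a = ℓ, where row i of V is v_i (expressed in the standard basis). Since V is invertible (lower-triangular with 1s on the diagonal, up to permutation), solve by back-substitution:
  V =
[[-1, -1, -1, 1],
 [1, 0, 0, 0],
 [1, 1, 0, 0],
 [1, 0, 1, 0]]
  V a = (6, -3, -2, -7)
Solving gives a = (-3, 1, -4, 0).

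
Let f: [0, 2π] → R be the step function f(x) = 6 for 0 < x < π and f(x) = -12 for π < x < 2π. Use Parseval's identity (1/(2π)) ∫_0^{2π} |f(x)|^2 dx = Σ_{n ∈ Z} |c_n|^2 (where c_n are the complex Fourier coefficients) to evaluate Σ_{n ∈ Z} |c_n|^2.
Σ |c_n|^2 = 90

Parseval equates the L^2 energy of f (normalised by 1/(2π)) with the ℓ^2 sum of its Fourier coefficients: (1/(2π)) ∫_0^{2π} |f|^2 = Σ |c_n|^2.
Compute the left side: (1/(2π)) [∫_0^π 6^2 dx + ∫_π^{2π} (-12)^2 dx] = (1/(2π)) · (36π + 144π) = (36 + 144)/2 = 90.
So Σ_{n ∈ Z} |c_n|^2 = 90.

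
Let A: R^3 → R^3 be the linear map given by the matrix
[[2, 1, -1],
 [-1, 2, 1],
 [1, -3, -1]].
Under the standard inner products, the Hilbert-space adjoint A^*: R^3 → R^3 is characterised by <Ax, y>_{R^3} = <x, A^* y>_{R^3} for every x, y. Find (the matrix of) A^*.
A^* = A^T =
[[2, -1, 1],
 [1, 2, -3],
 [-1, 1, -1]]

For real matrices with standard dot products, the defining identity <Ax, y> = <x, A^* y> gives (Ax)^T y = x^T (A^*) y, i.e. x^T A^T y = x^T (A^*) y. Since this holds for all x, y, we must have A^* = A^T. Therefore
A^* =
[[2, -1, 1],
 [1, 2, -3],
 [-1, 1, -1]].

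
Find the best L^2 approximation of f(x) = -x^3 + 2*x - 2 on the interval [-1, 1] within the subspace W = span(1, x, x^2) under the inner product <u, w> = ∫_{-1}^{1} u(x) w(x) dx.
g(x) = 7*x/5 - 2

The best approximation g ∈ W is the orthogonal projection of f onto W. Writing g = a_0 + a_1 x + a_2 x^2, the coefficients solve the normal equations G · a = b where
  G_{ij} = <φ_i, φ_j> and b_i = <f, φ_i>, with φ_0 = 1, φ_1 = x, φ_2 = x^2.
G =
  [2, 0, 2/3]
  [0, 2/3, 0]
  [2/3, 0, 2/5],
b = (-4, 14/15, -4/3).
Solving gives a_0 = -2, a_1 = 7/5, a_2 = 0, so
  g(x) = 7*x/5 - 2.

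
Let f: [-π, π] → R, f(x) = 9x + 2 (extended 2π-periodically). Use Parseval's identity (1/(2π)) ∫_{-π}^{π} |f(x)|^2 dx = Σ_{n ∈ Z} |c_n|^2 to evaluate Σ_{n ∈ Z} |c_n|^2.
Σ |c_n|^2 = 27π^2 + 4

Expand and integrate term by term over [-π, π]:
  ∫ (9x)^2 dx = 81·(2π^3/3); ∫ 2·9·(2)·x dx = 0 (odd integrand); ∫ 2^2 dx = 4·2π.
So (1/(2π)) ∫_{-π}^{π} (9x + 2)^2 dx = 81π^2/3 + 4 = 27π^2 + 4.
Parseval ⇒ Σ |c_n|^2 = 27π^2 + 4.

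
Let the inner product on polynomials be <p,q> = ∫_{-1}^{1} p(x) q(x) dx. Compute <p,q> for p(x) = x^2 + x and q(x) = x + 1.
<p,q> = 4/3

Expand the product: p(x)·q(x) = x^3 + 2*x^2 + x.
∫_{-1}^{1} of each monomial x^k gives [2/(k+1) if k even, 0 if k odd]. Integrating term-by-term (or equivalently evaluating the antiderivative F(x) = x^4/4 + 2*x^3/3 + x^2/2 at the endpoints):
  F(1) − F(−1) = 17/12 − (1/12) = 4/3.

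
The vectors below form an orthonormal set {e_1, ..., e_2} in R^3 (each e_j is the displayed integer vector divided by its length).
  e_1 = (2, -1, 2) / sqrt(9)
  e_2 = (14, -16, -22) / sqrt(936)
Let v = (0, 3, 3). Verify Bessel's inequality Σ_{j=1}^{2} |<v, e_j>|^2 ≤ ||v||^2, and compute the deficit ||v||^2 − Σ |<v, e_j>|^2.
Σ |<v, e_j>|^2 = 387/26; ||v||^2 = 18; deficit = 81/26

Write each e_j = u_j / sqrt(<u_j, u_j>) where u_j is the displayed integer vector. Then <v, e_j> = <v, u_j> / sqrt(<u_j, u_j>), so |<v, e_j>|^2 = <v, u_j>^2 / <u_j, u_j>.
Coefficients: <v, e_1> = 3/sqrt(9), <v, e_2> = -114/sqrt(936).
Square and sum: Σ |<v, e_j>|^2 = 387/26.
Compute ||v||^2 = v·v = 18.
Deficit = 18 − 387/26 = 81/26 ≥ 0, confirming Bessel's inequality. (The deficit equals ||v − Σ <v,e_j> e_j||^2, the squared distance from v to span{e_j}.)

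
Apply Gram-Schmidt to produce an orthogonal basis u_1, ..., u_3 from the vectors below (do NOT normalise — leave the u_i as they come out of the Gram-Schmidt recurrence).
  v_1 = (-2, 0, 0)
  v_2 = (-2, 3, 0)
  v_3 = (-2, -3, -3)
Orthogonal basis:
  u_1 = (-2, 0, 0)
  u_2 = (0, 3, 0)
  u_3 = (0, 0, -3)

Apply the Gram-Schmidt recurrence
  u_1 = v_1
  u_i = v_i − Σ_{j<i} ((v_i · u_j) / (u_j · u_j)) · u_j.

Step by step this gives:
  u_1 = (-2, 0, 0)
  u_2 = (0, 3, 0)
  u_3 = (0, 0, -3)

Orthogonality check:
  u_2 · u_1 = 0 (should be 0)
  u_3 · u_1 = 0 (should be 0)
  u_3 · u_2 = 0 (should be 0)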